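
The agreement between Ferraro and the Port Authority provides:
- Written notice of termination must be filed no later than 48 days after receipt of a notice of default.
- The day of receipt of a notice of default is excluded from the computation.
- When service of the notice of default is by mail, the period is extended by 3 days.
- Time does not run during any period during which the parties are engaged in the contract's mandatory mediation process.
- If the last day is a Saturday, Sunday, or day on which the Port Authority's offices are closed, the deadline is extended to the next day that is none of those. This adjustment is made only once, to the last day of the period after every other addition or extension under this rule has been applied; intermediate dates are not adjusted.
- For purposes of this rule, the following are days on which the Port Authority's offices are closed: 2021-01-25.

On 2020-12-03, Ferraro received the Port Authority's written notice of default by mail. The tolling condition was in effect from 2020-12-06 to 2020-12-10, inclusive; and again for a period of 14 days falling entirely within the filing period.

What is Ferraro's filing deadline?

February 11, 2021

48 days after 2020-12-03 is January 20, 2021.
Service was by mail, adding 3 days: January 20, 2021 + 3 days = January 23, 2021.
From December 6, 2020 through December 10, 2020 inclusive is 5 days; tolling adds 5 days: January 23, 2021 + 5 days = January 28, 2021.
Tolling adds 14 days: January 28, 2021 + 14 days = February 11, 2021.
February 11, 2021 is a Thursday and not a day on which the Port Authority's offices are closed, so no extension applies.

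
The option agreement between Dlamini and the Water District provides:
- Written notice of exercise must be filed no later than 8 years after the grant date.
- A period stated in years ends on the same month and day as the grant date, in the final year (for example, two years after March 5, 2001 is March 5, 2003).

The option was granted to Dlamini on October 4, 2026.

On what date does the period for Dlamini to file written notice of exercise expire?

October 4, 2034

8 years after October 4, 2026 is October 4, 2034.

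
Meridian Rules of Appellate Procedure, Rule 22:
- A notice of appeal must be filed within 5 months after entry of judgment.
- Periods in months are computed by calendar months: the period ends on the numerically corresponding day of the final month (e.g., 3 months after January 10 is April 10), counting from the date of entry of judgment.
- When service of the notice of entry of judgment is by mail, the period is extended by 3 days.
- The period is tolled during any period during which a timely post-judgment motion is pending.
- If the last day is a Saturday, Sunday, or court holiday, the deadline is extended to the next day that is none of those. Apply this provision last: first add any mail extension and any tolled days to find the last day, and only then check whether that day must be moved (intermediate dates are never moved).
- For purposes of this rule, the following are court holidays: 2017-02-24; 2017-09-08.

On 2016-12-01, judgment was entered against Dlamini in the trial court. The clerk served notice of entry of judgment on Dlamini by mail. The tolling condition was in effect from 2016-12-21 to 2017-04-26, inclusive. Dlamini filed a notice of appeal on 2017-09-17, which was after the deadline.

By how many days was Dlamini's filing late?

5 months after 2016-12-01 is May 1, 2017.
Service was by mail, adding 3 days: May 1, 2017 + 3 days = May 4, 2017.
From December 21, 2016 through April 26, 2017 inclusive is 127 days; tolling adds 127 days: May 4, 2017 + 127 days = September 8, 2017.
September 8, 2017 is a listed holiday; September 9, 2017 is Saturday; September 10, 2017 is Sunday. The next qualifying day is September 11, 2017.
The deadline is September 11, 2017; from September 11, 2017 to September 17, 2017 is 6 days.

6 days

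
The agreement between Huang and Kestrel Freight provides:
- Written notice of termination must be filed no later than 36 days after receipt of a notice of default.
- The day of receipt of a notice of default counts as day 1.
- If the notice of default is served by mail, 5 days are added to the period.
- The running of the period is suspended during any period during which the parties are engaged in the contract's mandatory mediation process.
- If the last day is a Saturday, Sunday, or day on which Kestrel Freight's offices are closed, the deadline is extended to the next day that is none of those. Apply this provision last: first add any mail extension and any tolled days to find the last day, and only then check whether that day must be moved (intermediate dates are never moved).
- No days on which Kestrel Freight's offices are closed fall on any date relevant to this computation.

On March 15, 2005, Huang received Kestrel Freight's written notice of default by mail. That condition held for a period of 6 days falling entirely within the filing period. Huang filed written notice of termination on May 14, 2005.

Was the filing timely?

Counting March 15, 2005 as day 1, day 36 is April 19, 2005.
Service was by mail, adding 5 days: April 19, 2005 + 5 days = April 24, 2005.
Tolling adds 6 days: April 24, 2005 + 6 days = April 30, 2005.
April 30, 2005 is Saturday; May 1, 2005 is Sunday. The next qualifying day is May 2, 2005.
The deadline is May 2, 2005; the filing on May 14, 2005 is after that date.

No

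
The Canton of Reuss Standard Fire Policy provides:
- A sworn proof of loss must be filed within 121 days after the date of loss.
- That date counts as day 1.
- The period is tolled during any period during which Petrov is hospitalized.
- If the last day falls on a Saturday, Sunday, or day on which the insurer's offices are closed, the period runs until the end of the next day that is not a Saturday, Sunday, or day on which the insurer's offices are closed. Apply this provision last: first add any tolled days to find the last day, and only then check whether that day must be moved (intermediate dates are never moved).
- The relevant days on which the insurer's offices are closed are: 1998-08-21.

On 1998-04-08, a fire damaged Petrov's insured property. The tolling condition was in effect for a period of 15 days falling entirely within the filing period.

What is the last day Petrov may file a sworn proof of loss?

Counting 1998-04-08 as day 1, day 121 is August 6, 1998.
Tolling adds 15 days: August 6, 1998 + 15 days = August 21, 1998.
August 21, 1998 is a listed holiday; August 22, 1998 is Saturday; August 23, 1998 is Sunday. The next qualifying day is August 24, 1998.

August 24, 1998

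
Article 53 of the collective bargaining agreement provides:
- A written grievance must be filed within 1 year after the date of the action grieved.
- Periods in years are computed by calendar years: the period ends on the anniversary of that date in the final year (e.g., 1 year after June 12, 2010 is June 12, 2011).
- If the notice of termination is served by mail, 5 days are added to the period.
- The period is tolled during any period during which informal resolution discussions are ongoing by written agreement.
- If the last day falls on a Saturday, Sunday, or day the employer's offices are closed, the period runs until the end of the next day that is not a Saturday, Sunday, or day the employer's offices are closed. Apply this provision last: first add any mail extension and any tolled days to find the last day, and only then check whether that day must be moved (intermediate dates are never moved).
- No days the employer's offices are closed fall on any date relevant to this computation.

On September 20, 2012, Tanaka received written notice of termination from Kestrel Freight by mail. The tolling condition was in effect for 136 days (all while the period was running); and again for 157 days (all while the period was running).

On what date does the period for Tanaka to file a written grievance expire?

1 year after September 20, 2012 is September 20, 2013.
Service was by mail, adding 5 days: September 20, 2013 + 5 days = September 25, 2013.
Tolling adds 136 days: September 25, 2013 + 136 days = February 8, 2014.
Tolling adds 157 days: February 8, 2014 + 157 days = July 15, 2014.
July 15, 2014 is a Tuesday and not a day the employer's offices are closed, so no extension applies.

July 15, 2014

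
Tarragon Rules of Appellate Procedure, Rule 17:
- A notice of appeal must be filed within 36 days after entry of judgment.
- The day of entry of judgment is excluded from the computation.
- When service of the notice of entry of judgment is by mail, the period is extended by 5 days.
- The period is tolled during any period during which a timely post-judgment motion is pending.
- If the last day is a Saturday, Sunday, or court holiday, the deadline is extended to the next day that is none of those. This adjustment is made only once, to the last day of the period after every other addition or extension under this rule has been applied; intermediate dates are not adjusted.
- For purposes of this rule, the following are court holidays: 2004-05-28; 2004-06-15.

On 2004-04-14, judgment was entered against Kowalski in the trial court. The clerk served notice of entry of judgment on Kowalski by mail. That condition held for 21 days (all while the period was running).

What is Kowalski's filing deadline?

June 16, 2004

36 days after 2004-04-14 is May 20, 2004.
Service was by mail, adding 5 days: May 20, 2004 + 5 days = May 25, 2004.
Tolling adds 21 days: May 25, 2004 + 21 days = June 15, 2004.
June 15, 2004 is a listed holiday. The next qualifying day is June 16, 2004.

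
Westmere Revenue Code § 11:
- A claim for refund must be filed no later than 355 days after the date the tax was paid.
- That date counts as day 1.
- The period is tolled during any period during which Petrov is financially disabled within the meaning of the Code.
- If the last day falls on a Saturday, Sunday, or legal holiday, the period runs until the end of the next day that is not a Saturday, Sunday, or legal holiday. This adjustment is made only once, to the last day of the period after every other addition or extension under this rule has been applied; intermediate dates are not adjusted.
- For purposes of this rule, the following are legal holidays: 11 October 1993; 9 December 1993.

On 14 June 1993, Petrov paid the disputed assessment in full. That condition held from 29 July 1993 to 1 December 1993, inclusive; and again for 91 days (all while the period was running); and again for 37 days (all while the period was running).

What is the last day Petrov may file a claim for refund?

February 13, 1995

Counting 14 June 1993 as day 1, day 355 is June 3, 1994.
From July 29, 1993 through December 1, 1993 inclusive is 126 days; tolling adds 126 days: June 3, 1994 + 126 days = October 7, 1994.
Tolling adds 91 days: October 7, 1994 + 91 days = January 6, 1995.
Tolling adds 37 days: January 6, 1995 + 37 days = February 12, 1995.
February 12, 1995 is Sunday. The next qualifying day is February 13, 1995.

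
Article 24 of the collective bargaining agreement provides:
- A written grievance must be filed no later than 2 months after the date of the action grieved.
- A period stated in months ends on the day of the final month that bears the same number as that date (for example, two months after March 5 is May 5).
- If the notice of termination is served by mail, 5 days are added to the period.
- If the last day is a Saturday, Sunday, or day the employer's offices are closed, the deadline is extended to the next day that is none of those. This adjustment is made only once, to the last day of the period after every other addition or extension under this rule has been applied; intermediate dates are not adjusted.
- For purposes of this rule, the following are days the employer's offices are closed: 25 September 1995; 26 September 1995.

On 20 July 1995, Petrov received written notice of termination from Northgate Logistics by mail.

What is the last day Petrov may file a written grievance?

September 27, 1995

2 months after 20 July 1995 is September 20, 1995.
Service was by mail, adding 5 days: September 20, 1995 + 5 days = September 25, 1995.
September 25, 1995 is a listed holiday; September 26, 1995 is a listed holiday. The next qualifying day is September 27, 1995.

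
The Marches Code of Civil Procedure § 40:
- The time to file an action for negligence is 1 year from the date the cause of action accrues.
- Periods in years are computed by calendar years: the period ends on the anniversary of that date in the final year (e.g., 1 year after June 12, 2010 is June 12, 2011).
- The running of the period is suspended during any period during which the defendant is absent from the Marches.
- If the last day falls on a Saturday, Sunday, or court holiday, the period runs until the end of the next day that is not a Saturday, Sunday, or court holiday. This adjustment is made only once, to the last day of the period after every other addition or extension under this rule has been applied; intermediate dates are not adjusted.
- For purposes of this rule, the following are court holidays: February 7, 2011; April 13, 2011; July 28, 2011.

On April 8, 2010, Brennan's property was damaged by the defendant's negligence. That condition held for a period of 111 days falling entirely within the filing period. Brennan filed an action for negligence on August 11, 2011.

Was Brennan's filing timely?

No

1 year after April 8, 2010 is April 8, 2011.
Tolling adds 111 days: April 8, 2011 + 111 days = July 28, 2011.
July 28, 2011 is a listed holiday. The next qualifying day is July 29, 2011.
The deadline is July 29, 2011; the filing on August 11, 2011 is after that date.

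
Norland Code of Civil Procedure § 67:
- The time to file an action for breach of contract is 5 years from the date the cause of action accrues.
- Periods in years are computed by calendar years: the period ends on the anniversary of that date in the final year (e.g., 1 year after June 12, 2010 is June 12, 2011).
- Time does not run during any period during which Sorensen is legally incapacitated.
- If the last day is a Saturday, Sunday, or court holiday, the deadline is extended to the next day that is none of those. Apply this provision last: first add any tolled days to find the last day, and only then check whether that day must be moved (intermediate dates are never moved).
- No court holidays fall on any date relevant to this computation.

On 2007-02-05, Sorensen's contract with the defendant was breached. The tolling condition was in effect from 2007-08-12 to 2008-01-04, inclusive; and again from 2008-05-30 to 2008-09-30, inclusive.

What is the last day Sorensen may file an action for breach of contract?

5 years after 2007-02-05 is February 5, 2012.
From August 12, 2007 through January 4, 2008 inclusive is 146 days; tolling adds 146 days: February 5, 2012 + 146 days = June 30, 2012.
From May 30, 2008 through September 30, 2008 inclusive is 124 days; tolling adds 124 days: June 30, 2012 + 124 days = November 1, 2012.
November 1, 2012 is a Thursday and not a court holiday, so no extension applies.

November 1, 2012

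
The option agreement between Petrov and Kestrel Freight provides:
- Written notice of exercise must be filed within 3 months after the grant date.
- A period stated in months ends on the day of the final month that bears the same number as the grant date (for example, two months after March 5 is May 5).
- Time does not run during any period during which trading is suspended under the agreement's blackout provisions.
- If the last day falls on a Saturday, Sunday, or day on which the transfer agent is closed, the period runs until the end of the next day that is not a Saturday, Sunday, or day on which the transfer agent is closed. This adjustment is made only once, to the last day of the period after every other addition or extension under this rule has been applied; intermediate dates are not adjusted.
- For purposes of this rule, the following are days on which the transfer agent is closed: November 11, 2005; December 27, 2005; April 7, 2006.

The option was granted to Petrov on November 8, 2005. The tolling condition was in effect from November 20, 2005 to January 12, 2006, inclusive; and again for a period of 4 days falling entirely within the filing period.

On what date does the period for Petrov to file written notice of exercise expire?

April 10, 2006

3 months after November 8, 2005 is February 8, 2006.
From November 20, 2005 through January 12, 2006 inclusive is 54 days; tolling adds 54 days: February 8, 2006 + 54 days = April 3, 2006.
Tolling adds 4 days: April 3, 2006 + 4 days = April 7, 2006.
April 7, 2006 is a listed holiday; April 8, 2006 is Saturday; April 9, 2006 is Sunday. The next qualifying day is April 10, 2006.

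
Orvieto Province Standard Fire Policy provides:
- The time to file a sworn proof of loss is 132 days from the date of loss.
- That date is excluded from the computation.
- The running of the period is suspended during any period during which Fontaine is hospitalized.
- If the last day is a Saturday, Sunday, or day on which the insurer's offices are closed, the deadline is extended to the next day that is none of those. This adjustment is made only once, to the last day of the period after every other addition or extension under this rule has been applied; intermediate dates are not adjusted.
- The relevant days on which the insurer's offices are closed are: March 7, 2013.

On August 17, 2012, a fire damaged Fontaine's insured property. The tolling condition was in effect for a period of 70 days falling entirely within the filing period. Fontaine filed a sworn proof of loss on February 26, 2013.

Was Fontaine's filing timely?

132 days after August 17, 2012 is December 27, 2012.
Tolling adds 70 days: December 27, 2012 + 70 days = March 7, 2013.
March 7, 2013 is a listed holiday. The next qualifying day is March 8, 2013.
The deadline is March 8, 2013; the filing on February 26, 2013 is on or before that date.

Yes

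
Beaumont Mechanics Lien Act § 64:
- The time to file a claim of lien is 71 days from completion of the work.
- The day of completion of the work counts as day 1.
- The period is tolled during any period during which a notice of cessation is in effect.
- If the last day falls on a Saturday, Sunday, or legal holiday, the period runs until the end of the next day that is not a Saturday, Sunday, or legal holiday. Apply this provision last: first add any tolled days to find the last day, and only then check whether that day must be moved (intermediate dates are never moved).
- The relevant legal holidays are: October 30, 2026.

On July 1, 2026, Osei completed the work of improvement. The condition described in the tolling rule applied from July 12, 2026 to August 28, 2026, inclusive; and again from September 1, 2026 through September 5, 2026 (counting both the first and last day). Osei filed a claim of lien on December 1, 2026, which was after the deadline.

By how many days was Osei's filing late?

Counting July 1, 2026 as day 1, day 71 is September 9, 2026.
From July 12, 2026 through August 28, 2026 inclusive is 48 days; tolling adds 48 days: September 9, 2026 + 48 days = October 27, 2026.
From September 1, 2026 through September 5, 2026 inclusive is 5 days; tolling adds 5 days: October 27, 2026 + 5 days = November 1, 2026.
November 1, 2026 is Sunday. The next qualifying day is November 2, 2026.
The deadline is November 2, 2026; from November 2, 2026 to December 1, 2026 is 29 days.

29 days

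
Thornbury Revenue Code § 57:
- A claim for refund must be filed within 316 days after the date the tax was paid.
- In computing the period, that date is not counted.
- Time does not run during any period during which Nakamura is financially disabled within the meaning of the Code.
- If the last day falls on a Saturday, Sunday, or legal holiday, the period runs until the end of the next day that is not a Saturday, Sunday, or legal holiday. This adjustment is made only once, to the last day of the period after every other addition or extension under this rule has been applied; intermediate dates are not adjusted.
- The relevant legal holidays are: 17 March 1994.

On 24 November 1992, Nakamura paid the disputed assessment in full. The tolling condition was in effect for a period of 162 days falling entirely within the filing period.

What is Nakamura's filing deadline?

March 18, 1994

316 days after 24 November 1992 is October 6, 1993.
Tolling adds 162 days: October 6, 1993 + 162 days = March 17, 1994.
March 17, 1994 is a listed holiday. The next qualifying day is March 18, 1994.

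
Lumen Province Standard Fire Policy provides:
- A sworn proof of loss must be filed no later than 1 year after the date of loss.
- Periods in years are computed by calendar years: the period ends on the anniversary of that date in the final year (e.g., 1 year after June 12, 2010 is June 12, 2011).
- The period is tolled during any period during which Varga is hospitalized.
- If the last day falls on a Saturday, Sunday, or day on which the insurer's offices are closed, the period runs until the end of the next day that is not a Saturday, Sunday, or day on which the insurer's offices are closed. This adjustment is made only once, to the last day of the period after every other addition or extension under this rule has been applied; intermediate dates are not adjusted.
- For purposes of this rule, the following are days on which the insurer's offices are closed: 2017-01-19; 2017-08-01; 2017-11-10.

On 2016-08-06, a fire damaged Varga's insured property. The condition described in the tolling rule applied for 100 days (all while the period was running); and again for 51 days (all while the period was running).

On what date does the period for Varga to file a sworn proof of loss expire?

January 4, 2018

1 year after 2016-08-06 is August 6, 2017.
Tolling adds 100 days: August 6, 2017 + 100 days = November 14, 2017.
Tolling adds 51 days: November 14, 2017 + 51 days = January 4, 2018.
January 4, 2018 is a Thursday and not a day on which the insurer's offices are closed, so no extension applies.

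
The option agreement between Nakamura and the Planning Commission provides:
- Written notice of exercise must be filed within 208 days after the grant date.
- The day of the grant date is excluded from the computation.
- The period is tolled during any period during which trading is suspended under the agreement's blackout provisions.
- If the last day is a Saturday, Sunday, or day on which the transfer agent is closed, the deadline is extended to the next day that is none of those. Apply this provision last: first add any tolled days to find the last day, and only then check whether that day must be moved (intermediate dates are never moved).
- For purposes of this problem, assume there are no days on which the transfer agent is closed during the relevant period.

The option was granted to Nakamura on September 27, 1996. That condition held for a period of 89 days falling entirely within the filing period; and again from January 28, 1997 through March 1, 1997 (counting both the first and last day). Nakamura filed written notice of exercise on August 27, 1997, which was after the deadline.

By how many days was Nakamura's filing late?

2 days

208 days after September 27, 1996 is April 23, 1997.
Tolling adds 89 days: April 23, 1997 + 89 days = July 21, 1997.
From January 28, 1997 through March 1, 1997 inclusive is 33 days; tolling adds 33 days: July 21, 1997 + 33 days = August 23, 1997.
August 23, 1997 is Saturday; August 24, 1997 is Sunday. The next qualifying day is August 25, 1997.
The deadline is August 25, 1997; from August 25, 1997 to August 27, 1997 is 2 days.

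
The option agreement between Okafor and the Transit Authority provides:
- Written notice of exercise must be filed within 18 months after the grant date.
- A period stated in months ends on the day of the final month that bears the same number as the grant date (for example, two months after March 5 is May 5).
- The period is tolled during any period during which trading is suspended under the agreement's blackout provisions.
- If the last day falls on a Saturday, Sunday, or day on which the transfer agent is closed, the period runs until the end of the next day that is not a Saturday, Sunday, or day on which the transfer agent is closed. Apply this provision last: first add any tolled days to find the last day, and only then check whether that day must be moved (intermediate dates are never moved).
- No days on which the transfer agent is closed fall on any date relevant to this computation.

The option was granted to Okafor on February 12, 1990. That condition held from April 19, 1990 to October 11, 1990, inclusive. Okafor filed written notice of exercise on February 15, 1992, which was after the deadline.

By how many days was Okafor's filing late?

11 days

18 months after February 12, 1990 is August 12, 1991.
From April 19, 1990 through October 11, 1990 inclusive is 176 days; tolling adds 176 days: August 12, 1991 + 176 days = February 4, 1992.
February 4, 1992 is a Tuesday and not a day on which the transfer agent is closed, so no extension applies.
The deadline is February 4, 1992; from February 4, 1992 to February 15, 1992 is 11 days.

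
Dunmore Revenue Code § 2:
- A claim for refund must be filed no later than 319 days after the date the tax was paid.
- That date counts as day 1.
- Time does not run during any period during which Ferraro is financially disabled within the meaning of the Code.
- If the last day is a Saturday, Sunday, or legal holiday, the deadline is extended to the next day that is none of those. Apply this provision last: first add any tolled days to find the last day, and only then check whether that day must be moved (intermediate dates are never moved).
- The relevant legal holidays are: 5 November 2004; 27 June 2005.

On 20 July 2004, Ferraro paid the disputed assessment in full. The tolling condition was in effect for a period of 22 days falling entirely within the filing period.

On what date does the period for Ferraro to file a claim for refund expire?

Counting 20 July 2004 as day 1, day 319 is June 3, 2005.
Tolling adds 22 days: June 3, 2005 + 22 days = June 25, 2005.
June 25, 2005 is Saturday; June 26, 2005 is Sunday; June 27, 2005 is a listed holiday. The next qualifying day is June 28, 2005.

June 28, 2005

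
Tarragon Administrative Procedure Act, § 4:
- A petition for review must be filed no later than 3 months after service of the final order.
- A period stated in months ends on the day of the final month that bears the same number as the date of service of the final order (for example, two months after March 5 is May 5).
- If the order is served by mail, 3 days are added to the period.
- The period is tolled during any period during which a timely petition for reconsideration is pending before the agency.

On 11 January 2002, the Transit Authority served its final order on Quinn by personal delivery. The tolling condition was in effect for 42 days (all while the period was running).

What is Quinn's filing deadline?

3 months after 11 January 2002 is April 11, 2002.
Service was not by mail, so no mail extension applies.
Tolling adds 42 days: April 11, 2002 + 42 days = May 23, 2002.

May 23, 2002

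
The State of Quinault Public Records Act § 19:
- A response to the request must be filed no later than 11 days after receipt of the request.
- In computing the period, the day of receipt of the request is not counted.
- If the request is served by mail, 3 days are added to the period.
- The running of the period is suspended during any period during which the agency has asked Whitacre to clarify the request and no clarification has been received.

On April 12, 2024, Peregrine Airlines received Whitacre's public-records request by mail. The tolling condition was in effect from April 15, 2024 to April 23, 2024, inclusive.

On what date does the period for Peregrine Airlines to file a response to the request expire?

11 days after April 12, 2024 is April 23, 2024.
Service was by mail, adding 3 days: April 23, 2024 + 3 days = April 26, 2024.
From April 15, 2024 through April 23, 2024 inclusive is 9 days; tolling adds 9 days: April 26, 2024 + 9 days = May 5, 2024.

May 5, 2024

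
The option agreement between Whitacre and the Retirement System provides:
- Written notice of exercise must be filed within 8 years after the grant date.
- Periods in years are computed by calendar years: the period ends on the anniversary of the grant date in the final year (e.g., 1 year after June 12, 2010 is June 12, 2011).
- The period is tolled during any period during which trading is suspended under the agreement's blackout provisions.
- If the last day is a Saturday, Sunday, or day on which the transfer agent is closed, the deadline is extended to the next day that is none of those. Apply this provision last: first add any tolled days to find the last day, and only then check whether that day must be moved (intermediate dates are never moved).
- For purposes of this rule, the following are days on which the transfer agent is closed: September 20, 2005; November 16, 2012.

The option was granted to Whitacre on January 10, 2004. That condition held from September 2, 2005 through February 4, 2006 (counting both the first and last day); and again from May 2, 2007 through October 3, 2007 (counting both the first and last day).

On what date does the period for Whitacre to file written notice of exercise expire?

November 19, 2012

8 years after January 10, 2004 is January 10, 2012.
From September 2, 2005 through February 4, 2006 inclusive is 156 days; tolling adds 156 days: January 10, 2012 + 156 days = June 14, 2012.
From May 2, 2007 through October 3, 2007 inclusive is 155 days; tolling adds 155 days: June 14, 2012 + 155 days = November 16, 2012.
November 16, 2012 is a listed holiday; November 17, 2012 is Saturday; November 18, 2012 is Sunday. The next qualifying day is November 19, 2012.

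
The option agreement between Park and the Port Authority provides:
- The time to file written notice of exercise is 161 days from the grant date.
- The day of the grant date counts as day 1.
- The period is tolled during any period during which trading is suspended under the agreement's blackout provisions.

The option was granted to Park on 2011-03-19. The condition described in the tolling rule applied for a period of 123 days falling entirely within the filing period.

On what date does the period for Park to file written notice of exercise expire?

December 27, 2011

Counting 2011-03-19 as day 1, day 161 is August 26, 2011.
Tolling adds 123 days: August 26, 2011 + 123 days = December 27, 2011.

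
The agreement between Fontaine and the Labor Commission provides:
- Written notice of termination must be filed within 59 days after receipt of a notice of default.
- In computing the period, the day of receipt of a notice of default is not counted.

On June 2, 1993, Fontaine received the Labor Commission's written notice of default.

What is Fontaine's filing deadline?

59 days after June 2, 1993 is July 31, 1993.

July 31, 1993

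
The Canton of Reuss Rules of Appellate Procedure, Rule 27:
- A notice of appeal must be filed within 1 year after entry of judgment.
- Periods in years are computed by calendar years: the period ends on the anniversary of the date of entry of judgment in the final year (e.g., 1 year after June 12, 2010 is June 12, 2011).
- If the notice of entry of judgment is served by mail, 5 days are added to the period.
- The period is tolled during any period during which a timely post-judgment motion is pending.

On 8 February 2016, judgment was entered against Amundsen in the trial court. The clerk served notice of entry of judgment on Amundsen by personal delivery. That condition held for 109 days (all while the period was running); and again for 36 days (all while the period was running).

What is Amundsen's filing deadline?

1 year after 8 February 2016 is February 8, 2017.
Service was not by mail, so no mail extension applies.
Tolling adds 109 days: February 8, 2017 + 109 days = May 28, 2017.
Tolling adds 36 days: May 28, 2017 + 36 days = July 3, 2017.

July 3, 2017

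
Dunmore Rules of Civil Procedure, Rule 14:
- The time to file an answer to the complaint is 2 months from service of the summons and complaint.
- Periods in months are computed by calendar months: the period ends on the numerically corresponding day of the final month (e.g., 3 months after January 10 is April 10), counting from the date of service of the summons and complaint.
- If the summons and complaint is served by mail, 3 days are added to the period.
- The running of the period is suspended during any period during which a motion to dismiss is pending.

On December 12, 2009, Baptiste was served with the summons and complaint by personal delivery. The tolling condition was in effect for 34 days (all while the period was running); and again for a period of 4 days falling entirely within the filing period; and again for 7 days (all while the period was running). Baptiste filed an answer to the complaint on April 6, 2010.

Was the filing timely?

2 months after December 12, 2009 is February 12, 2010.
Service was not by mail, so no mail extension applies.
Tolling adds 34 days: February 12, 2010 + 34 days = March 18, 2010.
Tolling adds 4 days: March 18, 2010 + 4 days = March 22, 2010.
Tolling adds 7 days: March 22, 2010 + 7 days = March 29, 2010.
The deadline is March 29, 2010; the filing on April 6, 2010 is after that date.

No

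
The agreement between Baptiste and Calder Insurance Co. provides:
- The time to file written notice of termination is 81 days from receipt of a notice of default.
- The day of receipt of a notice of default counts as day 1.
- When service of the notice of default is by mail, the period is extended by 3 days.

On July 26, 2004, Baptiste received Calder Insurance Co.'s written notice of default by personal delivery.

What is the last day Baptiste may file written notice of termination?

October 14, 2004

Counting July 26, 2004 as day 1, day 81 is October 14, 2004.
Service was not by mail, so no mail extension applies.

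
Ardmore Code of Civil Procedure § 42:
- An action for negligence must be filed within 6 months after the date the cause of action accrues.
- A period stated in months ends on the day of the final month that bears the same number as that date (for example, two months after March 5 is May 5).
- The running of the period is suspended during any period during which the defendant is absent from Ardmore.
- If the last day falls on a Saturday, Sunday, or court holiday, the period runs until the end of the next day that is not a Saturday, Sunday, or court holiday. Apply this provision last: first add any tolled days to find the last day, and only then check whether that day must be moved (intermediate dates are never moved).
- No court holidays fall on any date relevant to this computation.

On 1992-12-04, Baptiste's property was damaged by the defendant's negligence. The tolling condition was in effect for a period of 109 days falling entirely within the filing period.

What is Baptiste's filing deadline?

September 21, 1993

6 months after 1992-12-04 is June 4, 1993.
Tolling adds 109 days: June 4, 1993 + 109 days = September 21, 1993.
September 21, 1993 is a Tuesday and not a court holiday, so no extension applies.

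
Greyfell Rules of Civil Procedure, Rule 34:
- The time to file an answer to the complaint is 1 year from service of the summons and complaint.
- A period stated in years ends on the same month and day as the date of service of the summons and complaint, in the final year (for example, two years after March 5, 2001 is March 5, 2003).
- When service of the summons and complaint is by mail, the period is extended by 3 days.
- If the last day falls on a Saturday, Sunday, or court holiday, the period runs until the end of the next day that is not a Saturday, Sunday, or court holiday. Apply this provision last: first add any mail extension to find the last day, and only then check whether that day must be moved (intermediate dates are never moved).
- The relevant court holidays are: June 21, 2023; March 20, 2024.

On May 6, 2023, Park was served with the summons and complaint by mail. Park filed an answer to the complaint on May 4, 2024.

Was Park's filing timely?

1 year after May 6, 2023 is May 6, 2024.
Service was by mail, adding 3 days: May 6, 2024 + 3 days = May 9, 2024.
May 9, 2024 is a Thursday and not a court holiday, so no extension applies.
The deadline is May 9, 2024; the filing on May 4, 2024 is on or before that date.

Yes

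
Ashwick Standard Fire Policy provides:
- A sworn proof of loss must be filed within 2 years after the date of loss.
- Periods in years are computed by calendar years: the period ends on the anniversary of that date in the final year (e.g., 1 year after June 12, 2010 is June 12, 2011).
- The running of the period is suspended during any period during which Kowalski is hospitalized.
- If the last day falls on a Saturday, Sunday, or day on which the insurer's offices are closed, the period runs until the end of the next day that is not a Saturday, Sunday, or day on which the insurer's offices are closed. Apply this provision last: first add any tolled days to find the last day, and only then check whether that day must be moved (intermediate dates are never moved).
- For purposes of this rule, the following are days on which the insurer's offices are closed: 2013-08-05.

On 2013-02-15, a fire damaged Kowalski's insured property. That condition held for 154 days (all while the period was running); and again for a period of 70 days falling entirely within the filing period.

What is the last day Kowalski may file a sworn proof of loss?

2 years after 2013-02-15 is February 15, 2015.
Tolling adds 154 days: February 15, 2015 + 154 days = July 19, 2015.
Tolling adds 70 days: July 19, 2015 + 70 days = September 27, 2015.
September 27, 2015 is Sunday. The next qualifying day is September 28, 2015.

September 28, 2015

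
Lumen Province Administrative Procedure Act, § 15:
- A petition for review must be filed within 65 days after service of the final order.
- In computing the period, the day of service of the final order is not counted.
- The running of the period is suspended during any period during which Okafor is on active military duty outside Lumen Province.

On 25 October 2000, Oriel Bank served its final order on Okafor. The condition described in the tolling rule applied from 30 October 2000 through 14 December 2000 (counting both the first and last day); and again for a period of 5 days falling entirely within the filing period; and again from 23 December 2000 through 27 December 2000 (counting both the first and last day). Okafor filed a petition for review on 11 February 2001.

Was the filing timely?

Yes

65 days after 25 October 2000 is December 29, 2000.
From October 30, 2000 through December 14, 2000 inclusive is 46 days; tolling adds 46 days: December 29, 2000 + 46 days = February 13, 2001.
Tolling adds 5 days: February 13, 2001 + 5 days = February 18, 2001.
From December 23, 2000 through December 27, 2000 inclusive is 5 days; tolling adds 5 days: February 18, 2001 + 5 days = February 23, 2001.
The deadline is February 23, 2001; the filing on February 11, 2001 is on or before that date.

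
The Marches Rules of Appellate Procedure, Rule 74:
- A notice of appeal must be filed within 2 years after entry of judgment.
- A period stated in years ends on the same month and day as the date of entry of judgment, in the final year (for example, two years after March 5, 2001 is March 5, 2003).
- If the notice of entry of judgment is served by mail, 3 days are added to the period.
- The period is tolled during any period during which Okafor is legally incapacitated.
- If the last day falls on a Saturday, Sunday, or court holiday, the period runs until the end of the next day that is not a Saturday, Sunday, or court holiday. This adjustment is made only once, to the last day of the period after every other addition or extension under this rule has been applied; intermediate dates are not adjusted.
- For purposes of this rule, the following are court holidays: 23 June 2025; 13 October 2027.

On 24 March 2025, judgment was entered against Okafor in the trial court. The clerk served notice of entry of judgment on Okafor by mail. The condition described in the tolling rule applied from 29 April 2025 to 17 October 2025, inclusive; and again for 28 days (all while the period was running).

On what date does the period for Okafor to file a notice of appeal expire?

October 14, 2027

2 years after 24 March 2025 is March 24, 2027.
Service was by mail, adding 3 days: March 24, 2027 + 3 days = March 27, 2027.
From April 29, 2025 through October 17, 2025 inclusive is 172 days; tolling adds 172 days: March 27, 2027 + 172 days = September 15, 2027.
Tolling adds 28 days: September 15, 2027 + 28 days = October 13, 2027.
October 13, 2027 is a listed holiday. The next qualifying day is October 14, 2027.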